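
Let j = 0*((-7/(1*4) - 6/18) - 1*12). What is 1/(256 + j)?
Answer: 1/256 ≈ 0.0039063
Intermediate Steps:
j = 0 (j = 0*((-7/4 - 6*1/18) - 12) = 0*((-7*¼ - ⅓) - 12) = 0*((-7/4 - ⅓) - 12) = 0*(-25/12 - 12) = 0*(-169/12) = 0)
1/(256 + j) = 1/(256 + 0) = 1/256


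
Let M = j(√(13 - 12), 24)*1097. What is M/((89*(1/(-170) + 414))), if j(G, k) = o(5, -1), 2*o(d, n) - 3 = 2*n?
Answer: 93245/6263731 ≈ 0.014886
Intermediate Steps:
o(d, n) = 3/2 + n (o(d, n) = 3/2 + (2*n)/2 = 3/2 + n)
j(G, k) = ½ (j(G, k) = 3/2 - 1 = ½)
M = 1097/2 (M = (½)*1097 = 1097/2 ≈ 548.50)
M/((89*(1/(-170) + 414))) = 1097/(2*((89*(1/(-170) + 414)))) = 1097/(2*((89*(-1/170 + 414)))) = 1097/(2*((89*(70379/170)))) = 1097/(2*(6263731/170)) = (1097/2)*(170/6263731) = 93245/6263731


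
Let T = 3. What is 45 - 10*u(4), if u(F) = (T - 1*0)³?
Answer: -225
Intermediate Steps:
u(F) = 27 (u(F) = (3 - 1*0)³ = (3 + 0)³ = 3³ = 27)
45 - 10*u(4) = 45 - 10*27 = 45 - 270 = -225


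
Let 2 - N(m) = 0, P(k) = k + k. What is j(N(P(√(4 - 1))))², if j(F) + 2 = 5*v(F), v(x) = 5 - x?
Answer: 169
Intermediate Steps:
P(k) = 2*k
N(m) = 2 (N(m) = 2 - 1*0 = 2 + 0 = 2)
j(F) = 23 - 5*F (j(F) = -2 + 5*(5 - F) = -2 + (25 - 5*F) = 23 - 5*F)
j(N(P(√(4 - 1))))² = (23 - 5*2)² = (23 - 10)² = 13² = 169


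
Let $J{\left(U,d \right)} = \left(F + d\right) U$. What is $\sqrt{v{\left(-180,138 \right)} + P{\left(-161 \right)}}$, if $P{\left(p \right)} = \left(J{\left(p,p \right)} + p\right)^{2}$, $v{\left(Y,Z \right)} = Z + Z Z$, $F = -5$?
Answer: $\sqrt{705718407} \approx 26565.0$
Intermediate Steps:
$J{\left(U,d \right)} = U \left(-5 + d\right)$ ($J{\left(U,d \right)} = \left(-5 + d\right) U = U \left(-5 + d\right)$)
$v{\left(Y,Z \right)} = Z + Z^{2}$
$P{\left(p \right)} = \left(p + p \left(-5 + p\right)\right)^{2}$ ($P{\left(p \right)} = \left(p \left(-5 + p\right) + p\right)^{2} = \left(p + p \left(-5 + p\right)\right)^{2}$)
$\sqrt{v{\left(-180,138 \right)} + P{\left(-161 \right)}} = \sqrt{138 \left(1 + 138\right) + \left(-161\right)^{2} \left(-4 - 161\right)^{2}} = \sqrt{138 \cdot 139 + 25921 \left(-165\right)^{2}} = \sqrt{19182 + 25921 \cdot 27225} = \sqrt{19182 + 705699225} = \sqrt{705718407}$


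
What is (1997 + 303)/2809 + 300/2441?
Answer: 6457000/6856769 ≈ 0.94170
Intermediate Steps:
(1997 + 303)/2809 + 300/2441 = 2300*(1/2809) + 300*(1/2441) = 2300/2809 + 300/2441 = 6457000/6856769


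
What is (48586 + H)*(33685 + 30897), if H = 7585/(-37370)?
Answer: 316914562321/101 ≈ 3.1378e+9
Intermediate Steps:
H = -41/202 (H = 7585*(-1/37370) = -41/202 ≈ -0.20297)
(48586 + H)*(33685 + 30897) = (48586 - 41/202)*(33685 + 30897) = (9814331/202)*64582 = 316914562321/101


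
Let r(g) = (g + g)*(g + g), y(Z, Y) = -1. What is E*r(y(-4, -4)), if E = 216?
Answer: 864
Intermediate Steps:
r(g) = 4*g² (r(g) = (2*g)*(2*g) = 4*g²)
E*r(y(-4, -4)) = 216*(4*(-1)²) = 216*(4*1) = 216*4 = 864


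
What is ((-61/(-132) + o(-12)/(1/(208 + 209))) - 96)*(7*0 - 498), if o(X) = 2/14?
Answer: 2758339/154 ≈ 17911.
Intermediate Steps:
o(X) = ⅐ (o(X) = 2*(1/14) = ⅐)
((-61/(-132) + o(-12)/(1/(208 + 209))) - 96)*(7*0 - 498) = ((-61/(-132) + 1/(7*(1/(208 + 209)))) - 96)*(7*0 - 498) = ((-61*(-1/132) + 1/(7*(1/417))) - 96)*(0 - 498) = ((61/132 + 1/(7*(1/417))) - 96)*(-498) = ((61/132 + (⅐)*417) - 96)*(-498) = ((61/132 + 417/7) - 96)*(-498) = (55471/924 - 96)*(-498) = -33233/924*(-498) = 2758339/154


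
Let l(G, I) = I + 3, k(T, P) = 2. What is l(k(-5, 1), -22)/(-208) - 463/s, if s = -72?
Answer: 12209/1872 ≈ 6.5219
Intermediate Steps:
l(G, I) = 3 + I
l(k(-5, 1), -22)/(-208) - 463/s = (3 - 22)/(-208) - 463/(-72) = -19*(-1/208) - 463*(-1/72) = 19/208 + 463/72 = 12209/1872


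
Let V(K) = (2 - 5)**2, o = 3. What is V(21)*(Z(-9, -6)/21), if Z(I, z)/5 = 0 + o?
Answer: 45/7 ≈ 6.4286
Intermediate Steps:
Z(I, z) = 15 (Z(I, z) = 5*(0 + 3) = 5*3 = 15)
V(K) = 9 (V(K) = (-3)**2 = 9)
V(21)*(Z(-9, -6)/21) = 9*(15/21) = 9*(15*(1/21)) = 9*(5/7) = 45/7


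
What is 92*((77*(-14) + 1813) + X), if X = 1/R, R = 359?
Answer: 24275672/359 ≈ 67620.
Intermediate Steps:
X = 1/359 ≈ 0.0027855
92*((77*(-14) + 1813) + X) = 92*((77*(-14) + 1813) + 1/359) = 92*((-1078 + 1813) + 1/359) = 92*(735 + 1/359) = 92*(263866/359) = 24275672/359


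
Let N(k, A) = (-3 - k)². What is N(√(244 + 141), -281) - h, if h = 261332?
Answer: -260938 + 6*√385 ≈ -2.6082e+5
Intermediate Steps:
N(√(244 + 141), -281) - h = (3 + √(244 + 141))² - 1*261332 = (3 + √385)² - 261332 = -261332 + (3 + √385)²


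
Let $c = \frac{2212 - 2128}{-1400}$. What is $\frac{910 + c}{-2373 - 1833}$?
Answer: $- \frac{45497}{210300} \approx -0.21634$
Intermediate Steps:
$c = - \frac{3}{50}$ ($c = 84 \left(- \frac{1}{1400}\right) = - \frac{3}{50} \approx -0.06$)
$\frac{910 + c}{-2373 - 1833} = \frac{910 - \frac{3}{50}}{-2373 - 1833} = \frac{45497}{50 \left(-4206\right)} = \frac{45497}{50} \left(- \frac{1}{4206}\right) = - \frac{45497}{210300}$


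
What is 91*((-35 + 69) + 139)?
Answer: 15743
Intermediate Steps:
91*((-35 + 69) + 139) = 91*(34 + 139) = 91*173 = 15743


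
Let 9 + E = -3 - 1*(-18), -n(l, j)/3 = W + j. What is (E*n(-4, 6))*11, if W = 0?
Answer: -1188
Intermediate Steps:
n(l, j) = -3*j (n(l, j) = -3*(0 + j) = -3*j)
E = 6 (E = -9 + (-3 - 1*(-18)) = -9 + (-3 + 18) = -9 + 15 = 6)
(E*n(-4, 6))*11 = (6*(-3*6))*11 = (6*(-18))*11 = -108*11 = -1188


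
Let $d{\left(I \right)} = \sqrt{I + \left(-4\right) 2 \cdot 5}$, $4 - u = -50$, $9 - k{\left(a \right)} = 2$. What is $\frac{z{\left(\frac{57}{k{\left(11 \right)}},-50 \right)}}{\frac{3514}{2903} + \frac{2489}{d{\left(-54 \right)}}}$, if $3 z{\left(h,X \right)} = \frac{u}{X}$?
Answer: $- \frac{8630166132}{1305249480047825} - \frac{188782389009 i \sqrt{94}}{1305249480047825} \approx -6.6119 \cdot 10^{-6} - 0.0014023 i$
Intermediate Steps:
$k{\left(a \right)} = 7$ ($k{\left(a \right)} = 9 - 2 = 7$)
$u = 54$ ($u = 4 - -50 = 4 + 50 = 54$)
$z{\left(h,X \right)} = \frac{18}{X}$ ($z{\left(h,X \right)} = \frac{54 \frac{1}{X}}{3} = \frac{18}{X}$)
$d{\left(I \right)} = \sqrt{-40 + I}$ ($d{\left(I \right)} = \sqrt{I - 40} = \sqrt{-40 + I}$)
$\frac{z{\left(\frac{57}{k{\left(11 \right)}},-50 \right)}}{\frac{3514}{2903} + \frac{2489}{d{\left(-54 \right)}}} = \frac{18 \frac{1}{-50}}{\frac{3514}{2903} + \frac{2489}{\sqrt{-40 - 54}}} = \frac{18 \left(- \frac{1}{50}\right)}{3514 \cdot \frac{1}{2903} + \frac{2489}{\sqrt{-94}}} = - \frac{9}{25 \left(\frac{3514}{2903} + \frac{2489}{i \sqrt{94}}\right)} = - \frac{9}{25 \left(\frac{3514}{2903} + 2489 \left(- \frac{i \sqrt{94}}{94}\right)\right)} = - \frac{9}{25 \left(\frac{3514}{2903} - \frac{2489 i \sqrt{94}}{94}\right)}$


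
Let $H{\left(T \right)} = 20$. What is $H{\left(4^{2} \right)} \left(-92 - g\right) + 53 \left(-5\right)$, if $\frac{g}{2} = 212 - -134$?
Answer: $-15945$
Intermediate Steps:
$g = 692$ ($g = 2 \left(212 - -134\right) = 2 \left(212 + 134\right) = 2 \cdot 346 = 692$)
$H{\left(4^{2} \right)} \left(-92 - g\right) + 53 \left(-5\right) = 20 \left(-92 - 692\right) + 53 \left(-5\right) = 20 \left(-92 - 692\right) - 265 = 20 \left(-784\right) - 265 = -15680 - 265 = -15945$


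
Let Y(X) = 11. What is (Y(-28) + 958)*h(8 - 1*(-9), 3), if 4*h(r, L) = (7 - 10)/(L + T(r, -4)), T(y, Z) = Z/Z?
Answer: -2907/16 ≈ -181.69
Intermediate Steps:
T(y, Z) = 1
h(r, L) = -3/(4*(1 + L)) (h(r, L) = ((7 - 10)/(L + 1))/4 = (-3/(1 + L))/4 = -3/(4*(1 + L)))
(Y(-28) + 958)*h(8 - 1*(-9), 3) = (11 + 958)*(-3/(4 + 4*3)) = 969*(-3/(4 + 12)) = 969*(-3/16) = -2907/16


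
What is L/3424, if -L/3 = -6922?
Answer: 10383/1712 ≈ 6.0648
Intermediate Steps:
L = 20766 (L = -3*(-6922) = 20766)
L/3424 = 20766/3424 = 20766*(1/3424) = 10383/1712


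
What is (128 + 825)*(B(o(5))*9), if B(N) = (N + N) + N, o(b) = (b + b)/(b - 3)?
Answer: 128655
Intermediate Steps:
o(b) = 2*b/(-3 + b) (o(b) = (2*b)/(-3 + b) = 2*b/(-3 + b))
B(N) = 3*N (B(N) = 2*N + N = 3*N)
(128 + 825)*(B(o(5))*9) = (128 + 825)*((3*(2*5/(-3 + 5)))*9) = 953*((3*(2*5/2))*9) = 953*((3*(2*5*(½)))*9) = 953*((3*5)*9) = 953*(15*9) = 953*135 = 128655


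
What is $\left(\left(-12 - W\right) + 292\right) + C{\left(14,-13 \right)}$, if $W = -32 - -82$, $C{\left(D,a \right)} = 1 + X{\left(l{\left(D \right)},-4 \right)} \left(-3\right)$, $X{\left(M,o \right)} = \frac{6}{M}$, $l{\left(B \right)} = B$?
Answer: $\frac{1608}{7} \approx 229.71$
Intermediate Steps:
$C{\left(D,a \right)} = 1 - \frac{18}{D}$ ($C{\left(D,a \right)} = 1 + \frac{6}{D} \left(-3\right) = 1 - \frac{18}{D}$)
$W = 50$ ($W = -32 + 82 = 50$)
$\left(\left(-12 - W\right) + 292\right) + C{\left(14,-13 \right)} = \left(\left(-12 - 50\right) + 292\right) + \frac{-18 + 14}{14} = \left(\left(-12 - 50\right) + 292\right) + \frac{1}{14} \left(-4\right) = \left(-62 + 292\right) - \frac{2}{7} = 230 - \frac{2}{7} = \frac{1608}{7}$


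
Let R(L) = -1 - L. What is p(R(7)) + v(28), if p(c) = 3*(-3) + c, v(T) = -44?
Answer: -61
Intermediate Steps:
p(c) = -9 + c
p(R(7)) + v(28) = (-9 + (-1 - 1*7)) - 44 = (-9 + (-1 - 7)) - 44 = (-9 - 8) - 44 = -17 - 44 = -61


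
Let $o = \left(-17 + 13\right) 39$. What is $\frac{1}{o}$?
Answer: $- \frac{1}{156} \approx -0.0064103$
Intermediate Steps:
$o = -156$ ($o = \left(-4\right) 39 = -156$)
$\frac{1}{o} = \frac{1}{-156} = - \frac{1}{156}$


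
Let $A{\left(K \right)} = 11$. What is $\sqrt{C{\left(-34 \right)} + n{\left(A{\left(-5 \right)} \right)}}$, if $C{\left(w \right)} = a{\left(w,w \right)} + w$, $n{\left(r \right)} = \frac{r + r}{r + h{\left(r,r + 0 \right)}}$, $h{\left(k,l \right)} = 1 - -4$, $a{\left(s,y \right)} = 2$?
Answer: $\frac{7 i \sqrt{10}}{4} \approx 5.534 i$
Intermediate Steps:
$h{\left(k,l \right)} = 5$ ($h{\left(k,l \right)} = 1 + 4 = 5$)
$n{\left(r \right)} = \frac{2 r}{5 + r}$ ($n{\left(r \right)} = \frac{r + r}{r + 5} = \frac{2 r}{5 + r}$)
$C{\left(w \right)} = 2 + w$
$\sqrt{C{\left(-34 \right)} + n{\left(A{\left(-5 \right)} \right)}} = \sqrt{\left(2 - 34\right) + 2 \cdot 11 \frac{1}{5 + 11}} = \sqrt{-32 + 2 \cdot 11 \cdot \frac{1}{16}} = \sqrt{-32 + \frac{11}{8}} = \sqrt{- \frac{245}{8}} = \frac{7 i \sqrt{10}}{4}$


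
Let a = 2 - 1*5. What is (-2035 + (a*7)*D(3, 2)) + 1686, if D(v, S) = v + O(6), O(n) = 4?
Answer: -496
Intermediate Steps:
a = -3 (a = 2 - 5 = -3)
D(v, S) = 4 + v (D(v, S) = v + 4 = 4 + v)
(-2035 + (a*7)*D(3, 2)) + 1686 = (-2035 + (-3*7)*(4 + 3)) + 1686 = (-2035 - 21*7) + 1686 = (-2035 - 147) + 1686 = -2182 + 1686 = -496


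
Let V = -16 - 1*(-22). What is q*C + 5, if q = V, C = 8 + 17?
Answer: 155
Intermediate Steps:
C = 25
V = 6 (V = -16 + 22 = 6)
q = 6
q*C + 5 = 6*25 + 5 = 150 + 5 = 155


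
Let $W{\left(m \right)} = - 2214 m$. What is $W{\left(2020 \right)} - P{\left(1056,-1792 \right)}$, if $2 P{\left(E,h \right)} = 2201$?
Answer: $- \frac{8946761}{2} \approx -4.4734 \cdot 10^{6}$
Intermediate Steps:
$P{\left(E,h \right)} = \frac{2201}{2}$ ($P{\left(E,h \right)} = \frac{1}{2} \cdot 2201 = \frac{2201}{2}$)
$W{\left(2020 \right)} - P{\left(1056,-1792 \right)} = \left(-2214\right) 2020 - \frac{2201}{2} = -4472280 - \frac{2201}{2} = - \frac{8946761}{2}$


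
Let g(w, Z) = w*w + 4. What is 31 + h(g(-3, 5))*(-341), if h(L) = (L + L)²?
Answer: -230485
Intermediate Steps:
g(w, Z) = 4 + w² (g(w, Z) = w² + 4 = 4 + w²)
h(L) = 4*L² (h(L) = (2*L)² = 4*L²)
31 + h(g(-3, 5))*(-341) = 31 + (4*(4 + (-3)²)²)*(-341) = 31 + (4*(4 + 9)²)*(-341) = 31 + (4*13²)*(-341) = 31 + (4*169)*(-341) = 31 + 676*(-341) = 31 - 230516 = -230485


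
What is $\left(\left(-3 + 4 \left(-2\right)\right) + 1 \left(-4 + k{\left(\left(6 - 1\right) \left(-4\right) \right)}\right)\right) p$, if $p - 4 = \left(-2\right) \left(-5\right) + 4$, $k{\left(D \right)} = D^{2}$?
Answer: $6930$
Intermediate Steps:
$p = 18$ ($p = 4 + \left(\left(-2\right) \left(-5\right) + 4\right) = 4 + \left(10 + 4\right) = 4 + 14 = 18$)
$\left(\left(-3 + 4 \left(-2\right)\right) + 1 \left(-4 + k{\left(\left(6 - 1\right) \left(-4\right) \right)}\right)\right) p = \left(\left(-3 + 4 \left(-2\right)\right) + 1 \left(-4 + \left(\left(6 - 1\right) \left(-4\right)\right)^{2}\right)\right) 18 = \left(\left(-3 - 8\right) + 1 \left(-4 + \left(5 \left(-4\right)\right)^{2}\right)\right) 18 = \left(-11 + 1 \left(-4 + \left(-20\right)^{2}\right)\right) 18 = \left(-11 + 1 \left(-4 + 400\right)\right) 18 = \left(-11 + 1 \cdot 396\right) 18 = \left(-11 + 396\right) 18 = 385 \cdot 18 = 6930$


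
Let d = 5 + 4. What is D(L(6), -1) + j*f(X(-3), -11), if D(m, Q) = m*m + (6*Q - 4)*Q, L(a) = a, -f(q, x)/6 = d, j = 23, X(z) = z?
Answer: -1196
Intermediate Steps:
d = 9
f(q, x) = -54 (f(q, x) = -6*9 = -54)
D(m, Q) = m² + Q*(-4 + 6*Q) (D(m, Q) = m² + (-4 + 6*Q)*Q = m² + Q*(-4 + 6*Q))
D(L(6), -1) + j*f(X(-3), -11) = (6² - 4*(-1) + 6*(-1)²) + 23*(-54) = (36 + 4 + 6*1) - 1242 = (36 + 4 + 6) - 1242 = 46 - 1242 = -1196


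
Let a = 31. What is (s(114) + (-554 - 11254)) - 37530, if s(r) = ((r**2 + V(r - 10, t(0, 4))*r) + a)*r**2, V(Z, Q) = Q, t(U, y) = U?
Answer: 169249554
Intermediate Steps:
s(r) = r**2*(31 + r**2) (s(r) = ((r**2 + 0*r) + 31)*r**2 = ((r**2 + 0) + 31)*r**2 = (r**2 + 31)*r**2 = (31 + r**2)*r**2 = r**2*(31 + r**2))
(s(114) + (-554 - 11254)) - 37530 = (114**2*(31 + 114**2) + (-554 - 11254)) - 37530 = (12996*(31 + 12996) - 11808) - 37530 = (12996*13027 - 11808) - 37530 = (169298892 - 11808) - 37530 = 169287084 - 37530 = 169249554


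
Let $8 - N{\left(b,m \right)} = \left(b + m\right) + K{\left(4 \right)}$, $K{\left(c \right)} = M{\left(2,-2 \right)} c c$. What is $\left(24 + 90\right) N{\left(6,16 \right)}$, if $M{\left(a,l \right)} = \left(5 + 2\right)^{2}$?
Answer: $-90972$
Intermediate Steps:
$M{\left(a,l \right)} = 49$ ($M{\left(a,l \right)} = 7^{2} = 49$)
$K{\left(c \right)} = 49 c^{2}$ ($K{\left(c \right)} = 49 c c = 49 c^{2}$)
$N{\left(b,m \right)} = -776 - b - m$ ($N{\left(b,m \right)} = 8 - \left(\left(b + m\right) + 49 \cdot 4^{2}\right) = 8 - \left(\left(b + m\right) + 49 \cdot 16\right) = 8 - \left(\left(b + m\right) + 784\right) = 8 - \left(784 + b + m\right) = -776 - b - m$)
$\left(24 + 90\right) N{\left(6,16 \right)} = \left(24 + 90\right) \left(-776 - 6 - 16\right) = 114 \left(-776 - 6 - 16\right) = 114 \left(-798\right) = -90972$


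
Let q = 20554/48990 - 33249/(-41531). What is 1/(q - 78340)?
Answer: -1017301845/79694185288958 ≈ -1.2765e-5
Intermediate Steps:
q = 1241248342/1017301845 (q = 20554*(1/48990) - 33249*(-1/41531) = 10277/24495 + 33249/41531 = 1241248342/1017301845 ≈ 1.2201)
1/(q - 78340) = 1/(1241248342/1017301845 - 78340) = 1/(-79694185288958/1017301845) = -1017301845/79694185288958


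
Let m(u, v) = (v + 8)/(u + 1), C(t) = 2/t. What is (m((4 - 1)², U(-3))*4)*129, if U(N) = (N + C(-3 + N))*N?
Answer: 4644/5 ≈ 928.80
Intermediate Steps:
U(N) = N*(N + 2/(-3 + N)) (U(N) = (N + 2/(-3 + N))*N = N*(N + 2/(-3 + N)))
m(u, v) = (8 + v)/(1 + u)
(m((4 - 1)², U(-3))*4)*129 = (((8 - 3*(2 - 3*(-3 - 3))/(-3 - 3))/(1 + (4 - 1)²))*4)*129 = (((8 - 3*(2 - 3*(-6))/(-6))/(1 + 3²))*4)*129 = (((8 - 3*(-⅙)*(2 + 18))/(1 + 9))*4)*129 = (((8 - 3*(-⅙)*20)/10)*4)*129 = (((8 + 10)/10)*4)*129 = (((⅒)*18)*4)*129 = ((9/5)*4)*129 = (36/5)*129 = 4644/5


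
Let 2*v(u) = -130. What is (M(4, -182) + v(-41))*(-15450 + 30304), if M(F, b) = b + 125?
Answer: -1812188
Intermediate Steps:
M(F, b) = 125 + b
v(u) = -65 (v(u) = (½)*(-130) = -65)
(M(4, -182) + v(-41))*(-15450 + 30304) = ((125 - 182) - 65)*(-15450 + 30304) = (-57 - 65)*14854 = -122*14854 = -1812188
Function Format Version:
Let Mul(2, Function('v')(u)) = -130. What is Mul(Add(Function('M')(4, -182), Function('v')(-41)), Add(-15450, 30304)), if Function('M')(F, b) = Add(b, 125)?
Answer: -1812188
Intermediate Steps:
Function('M')(F, b) = Add(125, b)
Function('v')(u) = -65 (Function('v')(u) = Mul(Rational(1, 2), -130) = -65)
Mul(Add(Function('M')(4, -182), Function('v')(-41)), Add(-15450, 30304)) = Mul(Add(Add(125, -182), -65), Add(-15450, 30304)) = Mul(Add(-57, -65), 14854) = Mul(-122, 14854) = -1812188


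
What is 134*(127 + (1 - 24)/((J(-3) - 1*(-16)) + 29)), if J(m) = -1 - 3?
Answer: 694656/41 ≈ 16943.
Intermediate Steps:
J(m) = -4
134*(127 + (1 - 24)/((J(-3) - 1*(-16)) + 29)) = 134*(127 + (1 - 24)/((-4 - 1*(-16)) + 29)) = 134*(127 - 23/((-4 + 16) + 29)) = 134*(127 - 23/(12 + 29)) = 134*(127 - 23/41) = 134*(5184/41) = 694656/41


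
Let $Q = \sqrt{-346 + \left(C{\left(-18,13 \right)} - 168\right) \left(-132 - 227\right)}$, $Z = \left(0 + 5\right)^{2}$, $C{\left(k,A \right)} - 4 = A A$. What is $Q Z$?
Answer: $25 i \sqrt{2141} \approx 1156.8 i$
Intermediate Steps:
$C{\left(k,A \right)} = 4 + A^{2}$ ($C{\left(k,A \right)} = 4 + A A = 4 + A^{2}$)
$Z = 25$ ($Z = 5^{2} = 25$)
$Q = i \sqrt{2141}$ ($Q = \sqrt{-346 + \left(\left(4 + 13^{2}\right) - 168\right) \left(-132 - 227\right)} = \sqrt{-346 + \left(\left(4 + 169\right) - 168\right) \left(-359\right)} = \sqrt{-346 + \left(173 - 168\right) \left(-359\right)} = \sqrt{-346 + 5 \left(-359\right)} = \sqrt{-346 - 1795} = \sqrt{-2141} = i \sqrt{2141} \approx 46.271 i$)
$Q Z = i \sqrt{2141} \cdot 25 = 25 i \sqrt{2141}$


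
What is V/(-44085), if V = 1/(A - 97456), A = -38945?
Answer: 1/6013238085 ≈ 1.6630e-10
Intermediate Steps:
V = -1/136401 (V = 1/(-38945 - 97456) = 1/(-136401) = -1/136401 ≈ -7.3313e-6)
V/(-44085) = -1/136401/(-44085) = -1/136401*(-1/44085) = 1/6013238085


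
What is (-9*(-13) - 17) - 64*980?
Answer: -62620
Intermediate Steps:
(-9*(-13) - 17) - 64*980 = (117 - 17) - 62720 = 100 - 62720 = -62620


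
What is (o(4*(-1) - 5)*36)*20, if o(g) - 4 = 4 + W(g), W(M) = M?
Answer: -720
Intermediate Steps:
o(g) = 8 + g (o(g) = 4 + (4 + g) = 8 + g)
(o(4*(-1) - 5)*36)*20 = ((8 + (4*(-1) - 5))*36)*20 = ((8 + (-4 - 5))*36)*20 = ((8 - 9)*36)*20 = -1*36*20 = -36*20 = -720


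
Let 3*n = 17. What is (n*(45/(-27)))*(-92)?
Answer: 7820/9 ≈ 868.89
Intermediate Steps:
n = 17/3 (n = (⅓)*17 = 17/3 ≈ 5.6667)
(n*(45/(-27)))*(-92) = (17*(45/(-27))/3)*(-92) = (17*(45*(-1/27))/3)*(-92) = ((17/3)*(-5/3))*(-92) = -85/9*(-92) = 7820/9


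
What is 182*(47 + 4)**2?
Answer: 473382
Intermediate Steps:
182*(47 + 4)**2 = 182*51**2 = 182*2601 = 473382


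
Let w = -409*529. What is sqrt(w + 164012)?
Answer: I*sqrt(52349) ≈ 228.8*I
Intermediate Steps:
w = -216361
sqrt(w + 164012) = sqrt(-216361 + 164012) = sqrt(-52349) = I*sqrt(52349)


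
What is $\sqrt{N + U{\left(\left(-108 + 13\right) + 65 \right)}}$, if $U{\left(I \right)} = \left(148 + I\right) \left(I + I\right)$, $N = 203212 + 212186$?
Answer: $\sqrt{408318} \approx 639.0$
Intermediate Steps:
$N = 415398$
$U{\left(I \right)} = 2 I \left(148 + I\right)$ ($U{\left(I \right)} = \left(148 + I\right) 2 I = 2 I \left(148 + I\right)$)
$\sqrt{N + U{\left(\left(-108 + 13\right) + 65 \right)}} = \sqrt{415398 + 2 \left(\left(-108 + 13\right) + 65\right) \left(148 + \left(\left(-108 + 13\right) + 65\right)\right)} = \sqrt{415398 + 2 \left(-95 + 65\right) \left(148 + \left(-95 + 65\right)\right)} = \sqrt{415398 + 2 \left(-30\right) \left(148 - 30\right)} = \sqrt{415398 + 2 \left(-30\right) 118} = \sqrt{415398 - 7080} = \sqrt{408318}$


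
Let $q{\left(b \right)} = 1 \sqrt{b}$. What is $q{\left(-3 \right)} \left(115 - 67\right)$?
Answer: $48 i \sqrt{3} \approx 83.138 i$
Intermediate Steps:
$q{\left(b \right)} = \sqrt{b}$
$q{\left(-3 \right)} \left(115 - 67\right) = \sqrt{-3} \left(115 - 67\right) = i \sqrt{3} \left(115 - 67\right) = i \sqrt{3} \cdot 48 = 48 i \sqrt{3}$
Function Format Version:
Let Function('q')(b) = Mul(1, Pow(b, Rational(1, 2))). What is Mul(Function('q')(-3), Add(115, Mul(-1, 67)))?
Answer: Mul(48, I, Pow(3, Rational(1, 2))) ≈ Mul(83.138, I)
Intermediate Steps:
Function('q')(b) = Pow(b, Rational(1, 2))
Mul(Function('q')(-3), Add(115, Mul(-1, 67))) = Mul(Pow(-3, Rational(1, 2)), Add(115, Mul(-1, 67))) = Mul(Mul(I, Pow(3, Rational(1, 2))), Add(115, -67)) = Mul(Mul(I, Pow(3, Rational(1, 2))), 48) = Mul(48, I, Pow(3, Rational(1, 2)))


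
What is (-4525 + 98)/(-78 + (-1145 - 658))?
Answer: 233/99 ≈ 2.3535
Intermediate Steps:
(-4525 + 98)/(-78 + (-1145 - 658)) = -4427/(-78 - 1803) = -4427/(-1881) = -4427*(-1/1881) = 233/99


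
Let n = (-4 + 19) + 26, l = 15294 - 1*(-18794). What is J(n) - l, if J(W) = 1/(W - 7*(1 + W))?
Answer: -8624265/253 ≈ -34088.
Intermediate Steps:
l = 34088 (l = 15294 + 18794 = 34088)
n = 41 (n = 15 + 26 = 41)
J(W) = 1/(-7 - 6*W) (J(W) = 1/(W + (-7 - 7*W)) = 1/(-7 - 6*W))
J(n) - l = -1/(7 + 6*41) - 1*34088 = -1/(7 + 246) - 34088 = -1/253 - 34088 = -8624265/253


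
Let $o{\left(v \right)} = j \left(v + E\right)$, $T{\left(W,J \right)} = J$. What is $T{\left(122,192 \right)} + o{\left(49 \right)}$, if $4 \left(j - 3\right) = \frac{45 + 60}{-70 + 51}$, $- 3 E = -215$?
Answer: $\frac{14717}{38} \approx 387.29$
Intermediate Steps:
$E = \frac{215}{3}$ ($E = \left(- \frac{1}{3}\right) \left(-215\right) = \frac{215}{3} \approx 71.667$)
$j = \frac{123}{76}$ ($j = 3 + \frac{\left(45 + 60\right) \frac{1}{-70 + 51}}{4} = 3 + \frac{105 \frac{1}{-19}}{4} = 3 + \frac{105 \left(- \frac{1}{19}\right)}{4} = 3 + \frac{1}{4} \left(- \frac{105}{19}\right) = 3 - \frac{105}{76} = \frac{123}{76} \approx 1.6184$)
$o{\left(v \right)} = \frac{8815}{76} + \frac{123 v}{76}$ ($o{\left(v \right)} = \frac{123 \left(v + \frac{215}{3}\right)}{76} = \frac{123 \left(\frac{215}{3} + v\right)}{76} = \frac{8815}{76} + \frac{123 v}{76}$)
$T{\left(122,192 \right)} + o{\left(49 \right)} = 192 + \left(\frac{8815}{76} + \frac{123}{76} \cdot 49\right) = 192 + \left(\frac{8815}{76} + \frac{6027}{76}\right) = 192 + \frac{7421}{38} = \frac{14717}{38}$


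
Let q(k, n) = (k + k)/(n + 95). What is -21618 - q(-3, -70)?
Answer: -540444/25 ≈ -21618.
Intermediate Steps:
q(k, n) = 2*k/(95 + n) (q(k, n) = (2*k)/(95 + n) = 2*k/(95 + n))
-21618 - q(-3, -70) = -21618 - 2*(-3)/(95 - 70) = -21618 - 2*(-3)/25 = -21618 - 1*(-6/25) = -21618 + 6/25 = -540444/25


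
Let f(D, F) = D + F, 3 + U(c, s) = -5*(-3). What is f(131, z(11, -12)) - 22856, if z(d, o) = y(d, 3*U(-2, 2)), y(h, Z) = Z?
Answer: -22689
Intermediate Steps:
U(c, s) = 12 (U(c, s) = -3 - 5*(-3) = -3 + 15 = 12)
z(d, o) = 36 (z(d, o) = 3*12 = 36)
f(131, z(11, -12)) - 22856 = (131 + 36) - 22856 = 167 - 22856 = -22689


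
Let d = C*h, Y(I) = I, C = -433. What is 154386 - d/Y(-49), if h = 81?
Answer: 7529841/49 ≈ 1.5367e+5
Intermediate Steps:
d = -35073 (d = -433*81 = -35073)
154386 - d/Y(-49) = 154386 - (-35073)/(-49) = 154386 - (-35073)*(-1)/49 = 154386 - 1*35073/49 = 154386 - 35073/49 = 7529841/49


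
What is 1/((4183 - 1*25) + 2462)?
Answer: 1/6620 ≈ 0.00015106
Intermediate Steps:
1/((4183 - 1*25) + 2462) = 1/((4183 - 25) + 2462) = 1/(4158 + 2462) = 1/6620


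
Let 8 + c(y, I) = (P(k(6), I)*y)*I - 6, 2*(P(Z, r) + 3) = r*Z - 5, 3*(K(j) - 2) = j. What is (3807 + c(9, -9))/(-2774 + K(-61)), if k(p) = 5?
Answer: -18183/8377 ≈ -2.1706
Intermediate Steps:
K(j) = 2 + j/3
P(Z, r) = -11/2 + Z*r/2 (P(Z, r) = -3 + (r*Z - 5)/2 = -3 + (Z*r - 5)/2 = -3 + (-5 + Z*r)/2 = -3 + (-5/2 + Z*r/2) = -11/2 + Z*r/2)
c(y, I) = -14 + I*y*(-11/2 + 5*I/2) (c(y, I) = -8 + (((-11/2 + (½)*5*I)*y)*I - 6) = -8 + (((-11/2 + 5*I/2)*y)*I - 6) = -8 + ((y*(-11/2 + 5*I/2))*I - 6) = -8 + (I*y*(-11/2 + 5*I/2) - 6) = -8 + (-6 + I*y*(-11/2 + 5*I/2)) = -14 + I*y*(-11/2 + 5*I/2))
(3807 + c(9, -9))/(-2774 + K(-61)) = (3807 + (-14 + (½)*(-9)*9*(-11 + 5*(-9))))/(-2774 + (2 + (⅓)*(-61))) = (3807 + (-14 + (½)*(-9)*9*(-11 - 45)))/(-2774 + (2 - 61/3)) = (3807 + (-14 + (½)*(-9)*9*(-56)))/(-2774 - 55/3) = (3807 + (-14 + 2268))/(-8377/3) = (3807 + 2254)*(-3/8377) = 6061*(-3/8377) = -18183/8377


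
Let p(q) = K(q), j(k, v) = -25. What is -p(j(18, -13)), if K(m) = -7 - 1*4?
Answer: 11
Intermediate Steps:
K(m) = -11 (K(m) = -7 - 4 = -11)
p(q) = -11
-p(j(18, -13)) = -1*(-11) = 11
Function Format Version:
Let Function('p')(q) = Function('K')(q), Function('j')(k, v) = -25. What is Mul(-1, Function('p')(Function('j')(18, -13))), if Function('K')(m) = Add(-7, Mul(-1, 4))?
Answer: 11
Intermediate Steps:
Function('K')(m) = -11 (Function('K')(m) = Add(-7, -4) = -11)
Function('p')(q) = -11
Mul(-1, Function('p')(Function('j')(18, -13))) = Mul(-1, -11) = 11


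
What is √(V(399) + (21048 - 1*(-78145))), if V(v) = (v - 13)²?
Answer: √248189 ≈ 498.19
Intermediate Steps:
V(v) = (-13 + v)²
√(V(399) + (21048 - 1*(-78145))) = √((-13 + 399)² + (21048 - 1*(-78145))) = √(386² + (21048 + 78145)) = √(148996 + 99193) = √248189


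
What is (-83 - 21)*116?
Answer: -12064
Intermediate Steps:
(-83 - 21)*116 = -104*116 = -12064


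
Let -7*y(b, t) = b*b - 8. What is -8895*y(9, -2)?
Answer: 649335/7 ≈ 92762.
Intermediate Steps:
y(b, t) = 8/7 - b²/7 (y(b, t) = -(b*b - 8)/7 = -(b² - 8)/7 = -(-8 + b²)/7 = 8/7 - b²/7)
-8895*y(9, -2) = -8895*(8/7 - ⅐*9²) = -8895*(8/7 - ⅐*81) = -8895*(8/7 - 81/7) = -8895*(-73/7) = 649335/7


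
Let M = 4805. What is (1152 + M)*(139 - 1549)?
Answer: -8399370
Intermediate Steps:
(1152 + M)*(139 - 1549) = (1152 + 4805)*(139 - 1549) = 5957*(-1410) = -8399370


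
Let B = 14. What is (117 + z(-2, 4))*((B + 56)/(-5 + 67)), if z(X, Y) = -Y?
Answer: 3955/31 ≈ 127.58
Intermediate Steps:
(117 + z(-2, 4))*((B + 56)/(-5 + 67)) = (117 - 1*4)*((14 + 56)/(-5 + 67)) = (117 - 4)*(70/62) = 113*(70*(1/62)) = 113*(35/31) = 3955/31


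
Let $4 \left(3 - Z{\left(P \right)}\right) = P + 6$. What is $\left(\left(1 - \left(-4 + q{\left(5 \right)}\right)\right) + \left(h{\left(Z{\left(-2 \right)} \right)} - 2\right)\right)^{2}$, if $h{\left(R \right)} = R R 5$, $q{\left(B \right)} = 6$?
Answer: $289$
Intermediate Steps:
$Z{\left(P \right)} = \frac{3}{2} - \frac{P}{4}$ ($Z{\left(P \right)} = 3 - \frac{P + 6}{4} = 3 - \frac{6 + P}{4} = 3 - \left(\frac{3}{2} + \frac{P}{4}\right) = \frac{3}{2} - \frac{P}{4}$)
$h{\left(R \right)} = 5 R^{2}$ ($h{\left(R \right)} = R^{2} \cdot 5 = 5 R^{2}$)
$\left(\left(1 - \left(-4 + q{\left(5 \right)}\right)\right) + \left(h{\left(Z{\left(-2 \right)} \right)} - 2\right)\right)^{2} = \left(\left(1 - \left(-4 + 6\right)\right) - \left(2 - 5 \left(\frac{3}{2} - - \frac{1}{2}\right)^{2}\right)\right)^{2} = \left(\left(1 - 2\right) - \left(2 - 5 \left(\frac{3}{2} + \frac{1}{2}\right)^{2}\right)\right)^{2} = \left(\left(1 - 2\right) - \left(2 - 5 \cdot 2^{2}\right)\right)^{2} = \left(-1 + \left(5 \cdot 4 - 2\right)\right)^{2} = \left(-1 + \left(20 - 2\right)\right)^{2} = \left(-1 + 18\right)^{2} = 17^{2} = 289$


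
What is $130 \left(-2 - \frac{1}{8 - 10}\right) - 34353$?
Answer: $-34548$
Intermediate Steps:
$130 \left(-2 - \frac{1}{8 - 10}\right) - 34353 = 130 \left(-2 - \frac{1}{-2}\right) - 34353 = 130 \left(-2 - - \frac{1}{2}\right) - 34353 = 130 \left(-2 + \frac{1}{2}\right) - 34353 = 130 \left(- \frac{3}{2}\right) - 34353 = -195 - 34353 = -34548$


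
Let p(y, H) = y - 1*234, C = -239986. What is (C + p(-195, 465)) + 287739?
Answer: 47324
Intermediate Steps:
p(y, H) = -234 + y (p(y, H) = y - 234 = -234 + y)
(C + p(-195, 465)) + 287739 = (-239986 + (-234 - 195)) + 287739 = (-239986 - 429) + 287739 = -240415 + 287739 = 47324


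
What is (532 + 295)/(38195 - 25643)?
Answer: 827/12552 ≈ 0.065886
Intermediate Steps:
(532 + 295)/(38195 - 25643) = 827/12552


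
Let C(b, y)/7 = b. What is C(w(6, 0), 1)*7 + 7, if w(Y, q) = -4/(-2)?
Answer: 105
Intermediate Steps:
w(Y, q) = 2 (w(Y, q) = -4*(-½) = 2)
C(b, y) = 7*b
C(w(6, 0), 1)*7 + 7 = (7*2)*7 + 7 = 14*7 + 7 = 98 + 7 = 105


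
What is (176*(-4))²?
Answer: 495616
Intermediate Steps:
(176*(-4))² = (-704)² = 495616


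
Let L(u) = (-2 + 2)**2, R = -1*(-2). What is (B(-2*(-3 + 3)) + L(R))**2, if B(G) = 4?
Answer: 16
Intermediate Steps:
R = 2
L(u) = 0 (L(u) = 0**2 = 0)
(B(-2*(-3 + 3)) + L(R))**2 = (4 + 0)**2 = 4**2 = 16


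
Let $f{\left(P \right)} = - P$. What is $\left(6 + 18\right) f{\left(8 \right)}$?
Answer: $-192$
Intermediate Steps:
$\left(6 + 18\right) f{\left(8 \right)} = \left(6 + 18\right) \left(\left(-1\right) 8\right) = 24 \left(-8\right) = -192$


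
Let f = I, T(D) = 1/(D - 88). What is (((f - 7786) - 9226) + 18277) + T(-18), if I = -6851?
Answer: -592117/106 ≈ -5586.0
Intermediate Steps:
T(D) = 1/(-88 + D)
f = -6851
(((f - 7786) - 9226) + 18277) + T(-18) = (((-6851 - 7786) - 9226) + 18277) + 1/(-88 - 18) = ((-14637 - 9226) + 18277) + 1/(-106) = (-23863 + 18277) - 1/106 = -5586 - 1/106 = -592117/106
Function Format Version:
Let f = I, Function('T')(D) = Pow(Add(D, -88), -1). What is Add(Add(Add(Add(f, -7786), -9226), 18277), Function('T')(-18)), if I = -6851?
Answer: Rational(-592117, 106) ≈ -5586.0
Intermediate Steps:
Function('T')(D) = Pow(Add(-88, D), -1)
f = -6851
Add(Add(Add(Add(f, -7786), -9226), 18277), Function('T')(-18)) = Add(Add(Add(Add(-6851, -7786), -9226), 18277), Pow(Add(-88, -18), -1)) = Add(Add(Add(-14637, -9226), 18277), Pow(-106, -1)) = Add(Add(-23863, 18277), Rational(-1, 106)) = Add(-5586, Rational(-1, 106)) = Rational(-592117, 106)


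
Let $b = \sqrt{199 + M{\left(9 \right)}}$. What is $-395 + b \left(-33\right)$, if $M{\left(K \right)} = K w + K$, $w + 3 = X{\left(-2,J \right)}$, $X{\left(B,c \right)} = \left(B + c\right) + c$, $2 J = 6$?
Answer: $-395 - 33 \sqrt{217} \approx -881.12$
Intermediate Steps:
$J = 3$ ($J = \frac{1}{2} \cdot 6 = 3$)
$X{\left(B,c \right)} = B + 2 c$
$w = 1$ ($w = -3 + \left(-2 + 2 \cdot 3\right) = -3 + \left(-2 + 6\right) = -3 + 4 = 1$)
$M{\left(K \right)} = 2 K$ ($M{\left(K \right)} = K 1 + K = K + K = 2 K$)
$b = \sqrt{217}$ ($b = \sqrt{199 + 2 \cdot 9} = \sqrt{199 + 18} = \sqrt{217} \approx 14.731$)
$-395 + b \left(-33\right) = -395 + \sqrt{217} \left(-33\right) = -395 - 33 \sqrt{217}$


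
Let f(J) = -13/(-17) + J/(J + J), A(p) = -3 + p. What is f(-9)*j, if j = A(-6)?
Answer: -387/34 ≈ -11.382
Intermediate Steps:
j = -9 (j = -3 - 6 = -9)
f(J) = 43/34 (f(J) = -13*(-1/17) + J/((2*J)) = 13/17 + J*(1/(2*J)) = 13/17 + 1/2 = 43/34)
f(-9)*j = (43/34)*(-9) = -387/34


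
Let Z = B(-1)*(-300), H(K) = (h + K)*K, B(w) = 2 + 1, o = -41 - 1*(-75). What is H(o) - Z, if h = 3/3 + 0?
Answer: 2090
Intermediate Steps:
h = 1 (h = (⅓)*3 + 0 = 1 + 0 = 1)
o = 34 (o = -41 + 75 = 34)
B(w) = 3
H(K) = K*(1 + K) (H(K) = (1 + K)*K = K*(1 + K))
Z = -900 (Z = 3*(-300) = -900)
H(o) - Z = 34*(1 + 34) - 1*(-900) = 34*35 + 900 = 1190 + 900 = 2090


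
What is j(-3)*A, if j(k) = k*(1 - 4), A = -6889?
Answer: -62001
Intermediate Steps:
j(k) = -3*k (j(k) = k*(-3) = -3*k)
j(-3)*A = -3*(-3)*(-6889) = 9*(-6889) = -62001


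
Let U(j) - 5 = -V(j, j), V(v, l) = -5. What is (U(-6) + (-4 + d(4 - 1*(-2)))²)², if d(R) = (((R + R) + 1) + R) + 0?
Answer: 55225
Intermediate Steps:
d(R) = 1 + 3*R (d(R) = ((2*R + 1) + R) + 0 = ((1 + 2*R) + R) + 0 = (1 + 3*R) + 0 = 1 + 3*R)
U(j) = 10 (U(j) = 5 - 1*(-5) = 5 + 5 = 10)
(U(-6) + (-4 + d(4 - 1*(-2)))²)² = (10 + (-4 + (1 + 3*(4 - 1*(-2))))²)² = (10 + (-4 + (1 + 3*(4 + 2)))²)² = (10 + (-4 + (1 + 3*6))²)² = (10 + (-4 + (1 + 18))²)² = (10 + (-4 + 19)²)² = (10 + 15²)² = (10 + 225)² = 235² = 55225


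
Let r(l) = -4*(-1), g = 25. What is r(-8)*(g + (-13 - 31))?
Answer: -76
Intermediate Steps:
r(l) = 4
r(-8)*(g + (-13 - 31)) = 4*(25 + (-13 - 31)) = 4*(25 - 44) = 4*(-19) = -76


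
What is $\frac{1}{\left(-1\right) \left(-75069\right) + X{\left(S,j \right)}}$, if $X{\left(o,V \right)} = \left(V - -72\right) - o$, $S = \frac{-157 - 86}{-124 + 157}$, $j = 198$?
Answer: $\frac{11}{828810} \approx 1.3272 \cdot 10^{-5}$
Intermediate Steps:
$S = - \frac{81}{11}$ ($S = - \frac{243}{33} = \left(-243\right) \frac{1}{33} = - \frac{81}{11} \approx -7.3636$)
$X{\left(o,V \right)} = 72 + V - o$ ($X{\left(o,V \right)} = \left(V + 72\right) - o = \left(72 + V\right) - o = 72 + V - o$)
$\frac{1}{\left(-1\right) \left(-75069\right) + X{\left(S,j \right)}} = \frac{1}{\left(-1\right) \left(-75069\right) + \left(72 + 198 - - \frac{81}{11}\right)} = \frac{1}{75069 + \left(72 + 198 + \frac{81}{11}\right)} = \frac{1}{75069 + \frac{3051}{11}} = \frac{1}{\frac{828810}{11}} = \frac{11}{828810}$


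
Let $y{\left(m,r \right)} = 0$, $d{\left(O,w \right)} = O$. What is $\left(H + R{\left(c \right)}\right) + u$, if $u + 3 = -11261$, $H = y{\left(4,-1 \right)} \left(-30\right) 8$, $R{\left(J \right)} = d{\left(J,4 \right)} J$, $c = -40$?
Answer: $-9664$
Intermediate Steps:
$R{\left(J \right)} = J^{2}$ ($R{\left(J \right)} = J J = J^{2}$)
$H = 0$ ($H = 0 \left(-30\right) 8 = 0 \cdot 8 = 0$)
$u = -11264$ ($u = -3 - 11261 = -11264$)
$\left(H + R{\left(c \right)}\right) + u = \left(0 + \left(-40\right)^{2}\right) - 11264 = \left(0 + 1600\right) - 11264 = 1600 - 11264 = -9664$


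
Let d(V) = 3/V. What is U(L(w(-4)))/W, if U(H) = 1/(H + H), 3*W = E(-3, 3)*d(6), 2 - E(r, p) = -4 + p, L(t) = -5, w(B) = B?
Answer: -⅕ ≈ -0.20000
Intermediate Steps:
E(r, p) = 6 - p (E(r, p) = 2 - (-4 + p) = 2 + (4 - p) = 6 - p)
W = ½ (W = ((6 - 1*3)*(3/6))/3 = ((6 - 3)*(3*(⅙)))/3 = (3*(½))/3 = (⅓)*(3/2) = ½ ≈ 0.50000)
U(H) = 1/(2*H)
U(L(w(-4)))/W = ((½)/(-5))/(½) = 2*((½)*(-⅕)) = 2*(-⅒) = -⅕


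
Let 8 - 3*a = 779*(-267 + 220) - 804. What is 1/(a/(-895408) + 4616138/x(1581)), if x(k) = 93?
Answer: 83272944/4133325734129 ≈ 2.0147e-5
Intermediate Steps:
a = 12475 (a = 8/3 - (779*(-267 + 220) - 804)/3 = 8/3 - (779*(-47) - 804)/3 = 8/3 - (-36613 - 804)/3 = 8/3 - ⅓*(-37417) = 8/3 + 37417/3 = 12475)
1/(a/(-895408) + 4616138/x(1581)) = 1/(12475/(-895408) + 4616138/93) = 1/(12475*(-1/895408) + 4616138*(1/93)) = 1/(-12475/895408 + 4616138/93) = 1/(4133325734129/83272944) = 83272944/4133325734129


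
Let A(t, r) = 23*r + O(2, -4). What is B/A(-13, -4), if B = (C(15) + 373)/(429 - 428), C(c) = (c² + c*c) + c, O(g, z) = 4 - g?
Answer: -419/45 ≈ -9.3111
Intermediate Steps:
C(c) = c + 2*c² (C(c) = (c² + c²) + c = 2*c² + c = c + 2*c²)
A(t, r) = 2 + 23*r (A(t, r) = 23*r + (4 - 1*2) = 23*r + (4 - 2) = 23*r + 2 = 2 + 23*r)
B = 838 (B = (15*(1 + 2*15) + 373)/(429 - 428) = (15*(1 + 30) + 373)/1 = (15*31 + 373)*1 = (465 + 373)*1 = 838*1 = 838)
B/A(-13, -4) = 838/(2 + 23*(-4)) = 838/(2 - 92) = 838/(-90) = 838*(-1/90) = -419/45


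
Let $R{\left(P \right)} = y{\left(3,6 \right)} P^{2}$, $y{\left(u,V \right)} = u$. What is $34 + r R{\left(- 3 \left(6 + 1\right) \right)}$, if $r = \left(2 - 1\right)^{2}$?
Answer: $1357$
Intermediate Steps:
$R{\left(P \right)} = 3 P^{2}$
$r = 1$ ($r = 1^{2} = 1$)
$34 + r R{\left(- 3 \left(6 + 1\right) \right)} = 34 + 1 \cdot 3 \left(- 3 \left(6 + 1\right)\right)^{2} = 34 + 1 \cdot 3 \left(\left(-3\right) 7\right)^{2} = 34 + 1 \cdot 3 \left(-21\right)^{2} = 34 + 1 \cdot 3 \cdot 441 = 34 + 1 \cdot 1323 = 34 + 1323 = 1357$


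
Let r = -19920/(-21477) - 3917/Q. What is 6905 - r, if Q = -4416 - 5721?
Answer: 501005905132/72570783 ≈ 6903.7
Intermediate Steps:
Q = -10137
r = 95351483/72570783 (r = -19920/(-21477) - 3917/(-10137) = -19920*(-1/21477) - 3917*(-1/10137) = 6640/7159 + 3917/10137 = 95351483/72570783 ≈ 1.3139)
6905 - r = 6905 - 1*95351483/72570783 = 6905 - 95351483/72570783 = 501005905132/72570783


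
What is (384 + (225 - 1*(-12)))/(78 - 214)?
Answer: -621/136 ≈ -4.5662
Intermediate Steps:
(384 + (225 - 1*(-12)))/(78 - 214) = (384 + (225 + 12))/(-136) = (384 + 237)*(-1/136) = 621*(-1/136) = -621/136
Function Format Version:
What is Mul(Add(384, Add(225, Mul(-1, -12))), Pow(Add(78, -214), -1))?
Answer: Rational(-621, 136) ≈ -4.5662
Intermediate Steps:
Mul(Add(384, Add(225, Mul(-1, -12))), Pow(Add(78, -214), -1)) = Mul(Add(384, Add(225, 12)), Pow(-136, -1)) = Mul(Add(384, 237), Rational(-1, 136)) = Mul(621, Rational(-1, 136)) = Rational(-621, 136)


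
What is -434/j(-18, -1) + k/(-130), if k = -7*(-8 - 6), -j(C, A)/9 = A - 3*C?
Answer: 4837/31005 ≈ 0.15601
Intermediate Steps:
j(C, A) = -9*A + 27*C (j(C, A) = -9*(A - 3*C) = -9*A + 27*C)
k = 98 (k = -7*(-14) = 98)
-434/j(-18, -1) + k/(-130) = -434/(-9*(-1) + 27*(-18)) + 98/(-130) = -434/(9 - 486) + 98*(-1/130) = -434/(-477) - 49/65 = -434*(-1/477) - 49/65 = 434/477 - 49/65 = 4837/31005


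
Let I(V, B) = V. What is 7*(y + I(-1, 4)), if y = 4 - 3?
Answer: 0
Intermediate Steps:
y = 1
7*(y + I(-1, 4)) = 7*(1 - 1) = 7*0 = 0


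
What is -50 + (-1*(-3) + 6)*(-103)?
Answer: -977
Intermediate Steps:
-50 + (-1*(-3) + 6)*(-103) = -50 + (3 + 6)*(-103) = -50 + 9*(-103) = -50 - 927 = -977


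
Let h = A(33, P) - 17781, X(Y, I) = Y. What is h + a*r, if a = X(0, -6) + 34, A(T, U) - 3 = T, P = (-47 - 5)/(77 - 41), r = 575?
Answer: 1805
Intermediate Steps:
P = -13/9 (P = -52/36 = -52*1/36 = -13/9 ≈ -1.4444)
A(T, U) = 3 + T
a = 34 (a = 0 + 34 = 34)
h = -17745 (h = (3 + 33) - 17781 = 36 - 17781 = -17745)
h + a*r = -17745 + 34*575 = -17745 + 19550 = 1805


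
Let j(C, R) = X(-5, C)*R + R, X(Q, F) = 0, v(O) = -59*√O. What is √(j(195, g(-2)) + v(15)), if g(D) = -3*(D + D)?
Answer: √(12 - 59*√15) ≈ 14.714*I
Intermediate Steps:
g(D) = -6*D
j(C, R) = R (j(C, R) = 0*R + R = 0 + R = R)
√(j(195, g(-2)) + v(15)) = √(-6*(-2) - 59*√15) = √(12 - 59*√15)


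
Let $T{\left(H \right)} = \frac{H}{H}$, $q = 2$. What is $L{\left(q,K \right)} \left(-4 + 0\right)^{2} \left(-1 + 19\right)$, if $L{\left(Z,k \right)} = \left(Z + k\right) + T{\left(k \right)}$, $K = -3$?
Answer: $0$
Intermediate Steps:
$T{\left(H \right)} = 1$
$L{\left(Z,k \right)} = 1 + Z + k$ ($L{\left(Z,k \right)} = \left(Z + k\right) + 1 = 1 + Z + k$)
$L{\left(q,K \right)} \left(-4 + 0\right)^{2} \left(-1 + 19\right) = \left(1 + 2 - 3\right) \left(-4 + 0\right)^{2} \left(-1 + 19\right) = 0 \left(-4\right)^{2} \cdot 18 = 0 \cdot 16 \cdot 18 = 0 \cdot 18 = 0$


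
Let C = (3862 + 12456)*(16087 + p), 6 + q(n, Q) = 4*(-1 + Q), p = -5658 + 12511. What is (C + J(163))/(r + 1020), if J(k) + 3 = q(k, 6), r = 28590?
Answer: 7964573/630 ≈ 12642.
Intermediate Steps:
p = 6853
q(n, Q) = -10 + 4*Q (q(n, Q) = -6 + 4*(-1 + Q) = -6 + (-4 + 4*Q) = -10 + 4*Q)
J(k) = 11 (J(k) = -3 + (-10 + 4*6) = -3 + (-10 + 24) = -3 + 14 = 11)
C = 374334920 (C = (3862 + 12456)*(16087 + 6853) = 16318*22940 = 374334920)
(C + J(163))/(r + 1020) = (374334920 + 11)/(28590 + 1020) = 374334931/29610 = 374334931*(1/29610) = 7964573/630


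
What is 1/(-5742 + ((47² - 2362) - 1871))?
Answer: -1/7766 ≈ -0.00012877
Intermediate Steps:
1/(-5742 + ((47² - 2362) - 1871)) = 1/(-5742 + ((2209 - 2362) - 1871)) = 1/(-5742 + (-153 - 1871)) = 1/(-5742 - 2024) = 1/(-7766) = -1/7766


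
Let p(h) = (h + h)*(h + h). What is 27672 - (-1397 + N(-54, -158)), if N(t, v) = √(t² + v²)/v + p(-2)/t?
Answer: 784871/27 + √6970/79 ≈ 29070.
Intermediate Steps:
p(h) = 4*h² (p(h) = (2*h)*(2*h) = 4*h²)
N(t, v) = 16/t + √(t² + v²)/v (N(t, v) = √(t² + v²)/v + (4*(-2)²)/t = √(t² + v²)/v + (4*4)/t = √(t² + v²)/v + 16/t = 16/t + √(t² + v²)/v)
27672 - (-1397 + N(-54, -158)) = 27672 - (-1397 + (16/(-54) + √((-54)² + (-158)²)/(-158))) = 27672 - (-1397 + (16*(-1/54) - √(2916 + 24964)/158)) = 27672 - (-1397 + (-8/27 - √6970/79)) = 27672 - (-37727/27 - √6970/79) = 27672 + (37727/27 + √6970/79) = 784871/27 + √6970/79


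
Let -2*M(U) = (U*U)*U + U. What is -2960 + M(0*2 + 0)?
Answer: -2960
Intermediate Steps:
M(U) = -U/2 - U³/2 (M(U) = -((U*U)*U + U)/2 = -(U²*U + U)/2 = -(U³ + U)/2 = -(U + U³)/2 = -U/2 - U³/2)
-2960 + M(0*2 + 0) = -2960 - (0*2 + 0)*(1 + (0*2 + 0)²)/2 = -2960 - (0 + 0)*(1 + (0 + 0)²)/2 = -2960 - ½*0*(1 + 0²) = -2960 - ½*0*(1 + 0) = -2960 - ½*0*1 = -2960 + 0 = -2960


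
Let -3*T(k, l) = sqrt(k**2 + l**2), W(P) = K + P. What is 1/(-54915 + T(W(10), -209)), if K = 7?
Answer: -98847/5428174211 + 3*sqrt(43970)/27140871055 ≈ -1.8187e-5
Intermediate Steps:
W(P) = 7 + P
T(k, l) = -sqrt(k**2 + l**2)/3
1/(-54915 + T(W(10), -209)) = 1/(-54915 - sqrt((7 + 10)**2 + (-209)**2)/3) = 1/(-54915 - sqrt(17**2 + 43681)/3) = 1/(-54915 - sqrt(289 + 43681)/3) = 1/(-54915 - sqrt(43970)/3)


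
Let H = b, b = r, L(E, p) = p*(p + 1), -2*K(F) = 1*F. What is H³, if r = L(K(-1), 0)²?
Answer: 0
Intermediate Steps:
K(F) = -F/2
L(E, p) = p*(1 + p)
r = 0 (r = (0*(1 + 0))² = (0*1)² = 0² = 0)
b = 0
H = 0
H³ = 0³ = 0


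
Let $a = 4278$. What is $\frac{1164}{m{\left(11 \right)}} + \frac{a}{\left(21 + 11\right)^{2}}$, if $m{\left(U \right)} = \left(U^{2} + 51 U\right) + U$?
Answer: $\frac{692765}{118272} \approx 5.8574$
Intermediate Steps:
$m{\left(U \right)} = U^{2} + 52 U$
$\frac{1164}{m{\left(11 \right)}} + \frac{a}{\left(21 + 11\right)^{2}} = \frac{1164}{11 \left(52 + 11\right)} + \frac{4278}{\left(21 + 11\right)^{2}} = \frac{1164}{11 \cdot 63} + \frac{4278}{32^{2}} = \frac{1164}{693} + \frac{4278}{1024} = 1164 \cdot \frac{1}{693} + 4278 \cdot \frac{1}{1024} = \frac{388}{231} + \frac{2139}{512} = \frac{692765}{118272}$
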